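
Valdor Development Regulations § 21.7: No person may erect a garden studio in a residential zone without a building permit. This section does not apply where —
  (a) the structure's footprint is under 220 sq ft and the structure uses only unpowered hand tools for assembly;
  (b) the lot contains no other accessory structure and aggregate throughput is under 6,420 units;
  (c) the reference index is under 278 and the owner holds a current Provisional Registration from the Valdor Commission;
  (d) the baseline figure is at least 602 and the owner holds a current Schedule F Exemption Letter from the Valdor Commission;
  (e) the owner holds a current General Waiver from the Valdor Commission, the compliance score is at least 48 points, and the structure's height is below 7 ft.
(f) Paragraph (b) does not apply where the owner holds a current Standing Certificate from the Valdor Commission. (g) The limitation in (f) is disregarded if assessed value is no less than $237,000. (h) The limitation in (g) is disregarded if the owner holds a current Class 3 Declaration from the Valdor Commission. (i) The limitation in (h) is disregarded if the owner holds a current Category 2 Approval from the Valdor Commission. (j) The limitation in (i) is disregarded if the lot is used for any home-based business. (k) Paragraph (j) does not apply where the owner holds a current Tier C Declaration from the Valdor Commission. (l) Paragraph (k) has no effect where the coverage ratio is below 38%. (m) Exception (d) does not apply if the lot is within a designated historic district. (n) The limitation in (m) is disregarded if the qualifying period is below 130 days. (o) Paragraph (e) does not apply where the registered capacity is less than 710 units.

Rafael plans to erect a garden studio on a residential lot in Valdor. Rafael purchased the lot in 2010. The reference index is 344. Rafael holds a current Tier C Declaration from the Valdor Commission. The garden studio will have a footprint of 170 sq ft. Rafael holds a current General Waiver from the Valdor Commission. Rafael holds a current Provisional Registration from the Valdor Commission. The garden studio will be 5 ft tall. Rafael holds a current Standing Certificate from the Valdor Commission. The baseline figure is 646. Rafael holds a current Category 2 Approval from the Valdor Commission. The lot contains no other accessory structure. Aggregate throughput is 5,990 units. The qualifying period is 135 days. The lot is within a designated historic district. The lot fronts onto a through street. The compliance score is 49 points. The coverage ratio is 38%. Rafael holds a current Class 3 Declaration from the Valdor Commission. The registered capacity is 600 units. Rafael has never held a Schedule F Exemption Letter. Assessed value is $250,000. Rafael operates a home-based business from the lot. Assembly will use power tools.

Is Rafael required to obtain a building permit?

No — exception (b) applies; Rafael does not need a building permit.

Exception (a) fails — assembly uses power tools.
All of (b)'s requirements are met (the lot has no other accessory structure; aggregate throughput is 5,990 units, under the 6,420 units limit). As to paragraphs (f)–(l): (f) would limit (b) — a current Standing Certificate is held — but (g) sets (f) aside: (g) is engaged — assessed value is $250,000, meeting the $237,000 threshold. (h) would limit (g) — a current Class 3 Declaration is held — but (i) sets (h) aside: (i) operates — a current Category 2 Approval is held. (j) would limit (i) — a home-based business operates on the lot — but (k) sets (j) aside: (k) operates against (j): a current Tier C Declaration is held. (l), which would lift (k), does not operate here — the coverage ratio is 38%, not below 38%. Exception (b) stands.
Exception (c) does not apply: the reference index is 344, not under 278.
Exception (d) requires that the owner holds a current Schedule F Exemption Letter from the Valdor Commission; but there is no Schedule F Exemption Letter in force, so (d) is unavailable.
Exception (e): a current General Waiver is held; the compliance score is 49 points, meeting the 48 points threshold; the structure's height is 5 ft, below the 7 ft limit — every condition holds. However, paragraph (o) must be considered: (o) operates against (e): the registered capacity is 600 units, less than the 710 units limit. Exception (e) does not apply.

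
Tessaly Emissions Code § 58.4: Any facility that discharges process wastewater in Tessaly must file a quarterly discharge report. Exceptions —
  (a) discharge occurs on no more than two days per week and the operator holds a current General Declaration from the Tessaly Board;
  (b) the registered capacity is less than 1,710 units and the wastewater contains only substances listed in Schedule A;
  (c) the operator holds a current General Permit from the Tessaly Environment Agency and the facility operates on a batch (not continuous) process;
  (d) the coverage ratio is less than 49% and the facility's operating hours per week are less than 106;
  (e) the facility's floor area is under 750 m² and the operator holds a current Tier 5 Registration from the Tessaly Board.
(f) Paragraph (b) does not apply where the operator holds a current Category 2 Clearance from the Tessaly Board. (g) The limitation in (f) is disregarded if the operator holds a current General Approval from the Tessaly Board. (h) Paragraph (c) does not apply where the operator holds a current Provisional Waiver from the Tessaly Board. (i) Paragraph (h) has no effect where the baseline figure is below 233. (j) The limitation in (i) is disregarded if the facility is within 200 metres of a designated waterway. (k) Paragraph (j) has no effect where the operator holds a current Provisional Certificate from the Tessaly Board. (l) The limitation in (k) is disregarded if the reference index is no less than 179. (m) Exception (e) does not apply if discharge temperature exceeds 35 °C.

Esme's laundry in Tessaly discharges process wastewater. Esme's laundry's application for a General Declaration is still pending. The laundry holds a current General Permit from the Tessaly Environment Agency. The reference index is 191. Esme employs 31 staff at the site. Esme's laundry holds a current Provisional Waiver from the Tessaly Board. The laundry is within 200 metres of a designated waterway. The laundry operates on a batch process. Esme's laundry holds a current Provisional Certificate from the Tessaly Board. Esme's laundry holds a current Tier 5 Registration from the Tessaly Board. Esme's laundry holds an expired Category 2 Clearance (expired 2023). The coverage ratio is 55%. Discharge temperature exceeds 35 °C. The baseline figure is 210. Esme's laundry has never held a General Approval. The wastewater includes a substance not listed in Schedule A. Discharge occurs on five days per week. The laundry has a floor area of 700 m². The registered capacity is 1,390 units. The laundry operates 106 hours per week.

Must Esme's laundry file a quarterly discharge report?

Yes — Esme's laundry must file a quarterly discharge report.

Exception (a) fails — discharge occurs on five days per week.
Exception (b) requires that the wastewater contains only substances listed in Schedule A; but the wastewater includes a non-Schedule-A substance, so (b) is unavailable.
All of (c)'s requirements are met (a current General Permit is held; the facility operates on a batch process). But: (h) operates against (c): a current Provisional Waiver is held. (i) operates (the baseline figure is 210, below the 233 limit), but is itself disapplied by (j): (j) operates — the laundry is within 200 m of a designated waterway. (k) is engaged (a current Provisional Certificate is held), but is overridden by (l): (l) is engaged — the reference index is 191, meeting the 179 threshold. So (c) is unavailable.
Exception (d) fails — the coverage ratio is 55%, not less than 49%.
Exception (e)'s conditions are all satisfied: the facility's floor area is 700 m², under the 750 m² limit; a current Tier 5 Registration is held. However, paragraph (m) must be considered: (m) operates against (e): discharge temperature exceeds 35 °C. So (e) is unavailable.
No exception is made out. Esme's laundry falls within the general rule.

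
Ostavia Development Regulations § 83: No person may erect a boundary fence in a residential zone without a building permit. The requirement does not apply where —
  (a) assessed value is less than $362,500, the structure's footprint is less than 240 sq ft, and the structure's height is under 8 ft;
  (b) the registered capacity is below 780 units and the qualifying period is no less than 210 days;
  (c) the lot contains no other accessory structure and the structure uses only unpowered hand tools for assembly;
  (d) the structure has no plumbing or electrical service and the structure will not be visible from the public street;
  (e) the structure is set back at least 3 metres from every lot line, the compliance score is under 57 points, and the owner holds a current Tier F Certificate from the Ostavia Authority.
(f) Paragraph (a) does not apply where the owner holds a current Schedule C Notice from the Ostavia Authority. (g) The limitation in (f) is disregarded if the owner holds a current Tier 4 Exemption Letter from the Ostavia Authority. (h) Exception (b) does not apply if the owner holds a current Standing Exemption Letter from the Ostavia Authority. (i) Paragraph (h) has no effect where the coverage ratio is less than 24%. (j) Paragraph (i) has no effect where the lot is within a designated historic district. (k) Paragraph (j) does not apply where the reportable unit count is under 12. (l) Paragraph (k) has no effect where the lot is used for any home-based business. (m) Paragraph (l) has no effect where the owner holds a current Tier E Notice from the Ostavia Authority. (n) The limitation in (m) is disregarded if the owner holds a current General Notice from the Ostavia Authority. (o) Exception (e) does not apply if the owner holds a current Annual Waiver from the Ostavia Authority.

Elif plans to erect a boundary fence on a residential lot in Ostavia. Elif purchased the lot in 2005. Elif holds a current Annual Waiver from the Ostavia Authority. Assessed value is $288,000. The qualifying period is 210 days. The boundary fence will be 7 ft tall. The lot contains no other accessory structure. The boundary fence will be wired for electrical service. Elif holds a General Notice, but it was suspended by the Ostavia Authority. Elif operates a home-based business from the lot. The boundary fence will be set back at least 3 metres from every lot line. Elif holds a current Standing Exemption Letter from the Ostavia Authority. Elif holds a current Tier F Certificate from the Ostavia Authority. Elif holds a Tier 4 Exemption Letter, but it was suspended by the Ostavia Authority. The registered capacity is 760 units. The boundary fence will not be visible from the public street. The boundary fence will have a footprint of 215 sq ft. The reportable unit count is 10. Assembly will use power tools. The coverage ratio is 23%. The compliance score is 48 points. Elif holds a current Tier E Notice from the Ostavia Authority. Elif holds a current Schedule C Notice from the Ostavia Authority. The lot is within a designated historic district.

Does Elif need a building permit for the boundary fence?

Exception (a)'s conditions are all satisfied: assessed value is $288,000, less than the $362,500 limit; the structure's footprint is 215 sq ft, less than the 240 sq ft limit; the structure's height is 7 ft, under the 8 ft limit. However, paragraphs (f)–(g) must be considered: (f) operates against (a): a current Schedule C Notice is held. (g), which would lift (f), is inapplicable — no current Tier 4 Exemption Letter is held. So (a) is unavailable.
Exception (b): the registered capacity is 760 units, below the 780 units limit; the qualifying period is 210 days, meeting the 210 days threshold — every condition holds. Applying paragraphs (h)–(n): (h) is triggered (a current Standing Exemption Letter is held), but is overridden by (i): (i) applies — the coverage ratio is 23%, less than the 24% limit. (j) is engaged (the lot is in a historic district), but is overridden by (k): (k) is engaged — the reportable unit count is 10, under the 12 limit. (l) applies (a home-based business operates on the lot), but yields to (m): (m) operates against (l): a current Tier E Notice is held. (n) is inapplicable (the General Notice is not current), so (m) stands. Exception (b) stands.
Exception (c) does not apply: assembly uses power tools.
Exception (d) does not apply: electrical service is planned.
Exception (e) is satisfied on its face — the setback is at least 3 m on every side; the compliance score is 48 points, under the 57 points limit; a current Tier F Certificate is held. But applying paragraph (o): (o) operates against (e): a current Annual Waiver is held. Exception (e) does not apply.

No — exception (b) applies; Elif does not need a building permit.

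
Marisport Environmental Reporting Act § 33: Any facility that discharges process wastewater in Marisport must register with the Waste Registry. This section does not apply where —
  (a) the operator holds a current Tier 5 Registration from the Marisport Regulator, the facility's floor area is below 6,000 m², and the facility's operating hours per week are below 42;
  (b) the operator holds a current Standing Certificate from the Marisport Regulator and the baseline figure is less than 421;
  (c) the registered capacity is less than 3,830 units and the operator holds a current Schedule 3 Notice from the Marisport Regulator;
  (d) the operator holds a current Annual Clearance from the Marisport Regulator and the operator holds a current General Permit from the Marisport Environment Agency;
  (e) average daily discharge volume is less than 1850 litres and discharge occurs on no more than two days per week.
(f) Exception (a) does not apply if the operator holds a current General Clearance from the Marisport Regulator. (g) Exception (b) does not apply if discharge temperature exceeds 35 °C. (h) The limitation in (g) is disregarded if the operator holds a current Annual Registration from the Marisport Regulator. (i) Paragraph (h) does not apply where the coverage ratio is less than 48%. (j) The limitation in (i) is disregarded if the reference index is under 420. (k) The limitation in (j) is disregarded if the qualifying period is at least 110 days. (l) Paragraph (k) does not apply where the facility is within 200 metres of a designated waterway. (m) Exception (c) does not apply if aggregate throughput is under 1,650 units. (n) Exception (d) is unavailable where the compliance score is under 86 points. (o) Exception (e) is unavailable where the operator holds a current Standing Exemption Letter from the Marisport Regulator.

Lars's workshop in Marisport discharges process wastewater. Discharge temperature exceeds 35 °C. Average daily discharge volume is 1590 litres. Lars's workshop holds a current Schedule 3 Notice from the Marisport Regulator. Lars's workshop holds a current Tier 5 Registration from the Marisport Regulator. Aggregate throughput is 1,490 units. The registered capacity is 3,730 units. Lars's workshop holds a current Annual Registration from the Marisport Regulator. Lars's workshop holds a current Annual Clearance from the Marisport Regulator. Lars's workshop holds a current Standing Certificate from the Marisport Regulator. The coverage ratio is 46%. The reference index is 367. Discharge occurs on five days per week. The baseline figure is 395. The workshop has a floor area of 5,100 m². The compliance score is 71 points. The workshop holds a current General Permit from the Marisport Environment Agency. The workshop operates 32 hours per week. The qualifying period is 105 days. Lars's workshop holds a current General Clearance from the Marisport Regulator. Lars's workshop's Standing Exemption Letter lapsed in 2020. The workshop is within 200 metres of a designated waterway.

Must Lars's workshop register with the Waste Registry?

All of (a)'s requirements are met (a current Tier 5 Registration is held; the facility's floor area is 5,100 m², below the 6,000 m² limit; the facility's operating hours per week are 32, below the 42 limit). However, paragraph (f) must be considered: (f) operates against (a): a current General Clearance is held. Exception (a) does not apply.
Exception (b): a current Standing Certificate is held; the baseline figure is 395, less than the 421 limit — every condition holds. Considering the limiting provisions: (g) is engaged (discharge temperature exceeds 35 °C), but is itself disapplied by (h): (h) operates — a current Annual Registration is held. (i) would limit (h) — the coverage ratio is 46%, less than the 48% limit — but (j) sets (i) aside: (j) is triggered — the reference index is 367, under the 420 limit. (k), which would lift (j), is inapplicable — the qualifying period is 105 days, short of 110 days. So (b) applies.
Exception (c)'s conditions are all satisfied: the registered capacity is 3,730 units, less than the 3,830 units limit; a current Schedule 3 Notice is held. However, paragraph (m) must be considered: (m) operates against (c): aggregate throughput is 1,490 units, under the 1,650 units limit. So (c) is unavailable.
All of (d)'s requirements are met (a current Annual Clearance is held; a current General Permit is held). But applying paragraph (n): (n) operates against (d): the compliance score is 71 points, under the 86 points limit. (d) is therefore removed.
Exception (e) does not apply: discharge occurs on five days per week.

No — exception (b) applies; Lars's workshop is not required to register with the Waste Registry.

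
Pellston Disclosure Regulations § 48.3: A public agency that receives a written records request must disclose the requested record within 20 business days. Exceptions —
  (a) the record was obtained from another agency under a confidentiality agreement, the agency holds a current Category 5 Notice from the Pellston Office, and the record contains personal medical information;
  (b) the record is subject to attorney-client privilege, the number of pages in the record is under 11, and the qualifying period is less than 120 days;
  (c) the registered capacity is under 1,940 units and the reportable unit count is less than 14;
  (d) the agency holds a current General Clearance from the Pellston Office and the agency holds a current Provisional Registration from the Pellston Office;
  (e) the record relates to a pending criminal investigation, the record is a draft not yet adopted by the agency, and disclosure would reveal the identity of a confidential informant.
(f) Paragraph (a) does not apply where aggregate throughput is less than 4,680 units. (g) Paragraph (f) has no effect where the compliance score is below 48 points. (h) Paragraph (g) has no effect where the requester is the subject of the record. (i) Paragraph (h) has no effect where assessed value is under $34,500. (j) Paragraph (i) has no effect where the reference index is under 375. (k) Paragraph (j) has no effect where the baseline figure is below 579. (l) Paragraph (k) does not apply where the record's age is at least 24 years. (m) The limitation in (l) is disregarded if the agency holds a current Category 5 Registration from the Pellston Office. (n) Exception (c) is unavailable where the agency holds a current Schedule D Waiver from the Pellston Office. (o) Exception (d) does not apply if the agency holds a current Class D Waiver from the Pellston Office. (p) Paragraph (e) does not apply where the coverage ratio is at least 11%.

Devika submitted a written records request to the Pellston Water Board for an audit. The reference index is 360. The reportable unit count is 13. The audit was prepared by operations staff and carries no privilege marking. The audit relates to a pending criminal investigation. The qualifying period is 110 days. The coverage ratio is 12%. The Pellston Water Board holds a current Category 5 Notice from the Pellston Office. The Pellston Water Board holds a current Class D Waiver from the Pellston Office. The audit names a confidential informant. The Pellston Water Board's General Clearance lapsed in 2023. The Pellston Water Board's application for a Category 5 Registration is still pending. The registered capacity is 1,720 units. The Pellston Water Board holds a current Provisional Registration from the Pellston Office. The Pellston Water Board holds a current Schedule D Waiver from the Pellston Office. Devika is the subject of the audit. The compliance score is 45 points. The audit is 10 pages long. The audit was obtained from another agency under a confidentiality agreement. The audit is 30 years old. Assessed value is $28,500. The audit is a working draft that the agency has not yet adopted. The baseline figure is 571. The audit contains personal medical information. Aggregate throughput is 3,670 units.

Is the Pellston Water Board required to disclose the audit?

Exception (a) is satisfied on its face — the audit was obtained under a confidentiality agreement; a current Category 5 Notice is held; the audit contains personal medical information. But: (f) applies — aggregate throughput is 3,670 units, less than the 4,680 units limit. (g) applies (the compliance score is 45 points, below the 48 points limit), but is displaced by (h): (h) operates — Devika is the subject of the audit. (i) would limit (h) — assessed value is $28,500, under the $34,500 limit — but (j) sets (i) aside: (j) applies — the reference index is 360, under the 375 limit. (k) would limit (j) — the baseline figure is 571, below the 579 limit — but (l) sets (k) aside: (l) operates against (k): the record's age is 30 years, meeting the 24 years threshold. (m), which would lift (l), is inapplicable — the Category 5 Registration is not current. Exception (a) does not apply.
Exception (b) requires that the record is subject to attorney-client privilege; but the audit carries no privilege marking, so (b) is unavailable.
All of (c)'s requirements are met (the registered capacity is 1,720 units, under the 1,940 units limit; the reportable unit count is 13, less than the 14 limit). But: (n) applies — a current Schedule D Waiver is held. Exception (c) does not apply.
Exception (d) does not apply: no current General Clearance is held.
Exception (e) is satisfied on its face — the audit relates to a pending investigation; the audit is an unadopted draft; the audit names a confidential informant. However, paragraph (p) must be considered: (p) is triggered — the coverage ratio is 12%, meeting the 11% threshold. (e) is therefore removed.
Every exception is unavailable, so the rule governs.

Yes — the Pellston Water Board must disclose the audit.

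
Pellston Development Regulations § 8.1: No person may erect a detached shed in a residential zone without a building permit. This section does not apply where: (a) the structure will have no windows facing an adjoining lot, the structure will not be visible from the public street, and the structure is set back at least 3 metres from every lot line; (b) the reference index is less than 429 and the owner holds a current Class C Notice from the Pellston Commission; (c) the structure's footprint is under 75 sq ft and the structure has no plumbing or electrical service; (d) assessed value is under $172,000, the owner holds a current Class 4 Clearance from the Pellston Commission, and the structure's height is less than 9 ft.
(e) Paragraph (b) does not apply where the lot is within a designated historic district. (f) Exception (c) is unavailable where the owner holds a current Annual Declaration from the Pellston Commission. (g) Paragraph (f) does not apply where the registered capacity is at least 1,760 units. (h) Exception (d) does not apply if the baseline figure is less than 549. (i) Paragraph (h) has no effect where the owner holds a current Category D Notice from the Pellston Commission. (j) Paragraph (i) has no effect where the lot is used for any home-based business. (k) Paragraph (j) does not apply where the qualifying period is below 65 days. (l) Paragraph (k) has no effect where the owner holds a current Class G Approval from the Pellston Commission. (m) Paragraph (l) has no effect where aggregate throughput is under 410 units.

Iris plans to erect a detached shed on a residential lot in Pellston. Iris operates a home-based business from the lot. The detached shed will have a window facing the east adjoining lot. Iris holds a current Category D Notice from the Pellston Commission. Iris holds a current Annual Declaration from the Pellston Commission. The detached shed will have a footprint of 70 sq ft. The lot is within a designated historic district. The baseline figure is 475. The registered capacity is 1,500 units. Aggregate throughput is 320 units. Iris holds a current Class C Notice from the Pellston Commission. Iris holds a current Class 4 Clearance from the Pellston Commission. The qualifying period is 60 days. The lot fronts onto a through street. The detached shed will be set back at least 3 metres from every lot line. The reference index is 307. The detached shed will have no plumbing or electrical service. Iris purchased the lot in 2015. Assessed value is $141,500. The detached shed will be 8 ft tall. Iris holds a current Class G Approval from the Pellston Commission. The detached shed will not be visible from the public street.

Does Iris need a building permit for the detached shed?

No — exception (d) applies; Iris does not need a building permit.

Exception (a) fails — a window faces an adjoining lot.
Exception (b) is satisfied on its face — the reference index is 307, less than the 429 limit; a current Class C Notice is held. Turning to paragraph (e): (e) operates — the lot is in a historic district. So (b) is unavailable.
All of (c)'s requirements are met (the structure's footprint is 70 sq ft, under the 75 sq ft limit; there is no plumbing or electrical service). However, paragraphs (f)–(g) must be considered: (f) applies — a current Annual Declaration is held. (g) is not triggered (the registered capacity is 1,500 units, short of 1,760 units), so (f) stands. So (c) is unavailable.
Exception (d)'s conditions are all satisfied: assessed value is $141,500, under the $172,000 limit; a current Class 4 Clearance is held; the structure's height is 8 ft, less than the 9 ft limit. Applying paragraphs (h)–(m): (h) would limit (d) — the baseline figure is 475, less than the 549 limit — but (i) sets (h) aside: (i) is engaged — a current Category D Notice is held. (j) applies (a home-based business operates on the lot), but is overridden by (k): (k) operates against (j): the qualifying period is 60 days, below the 65 days limit. (l) is triggered (a current Class G Approval is held), but is itself disapplied by (m): (m) is engaged — aggregate throughput is 320 units, under the 410 units limit. Exception (d) stands.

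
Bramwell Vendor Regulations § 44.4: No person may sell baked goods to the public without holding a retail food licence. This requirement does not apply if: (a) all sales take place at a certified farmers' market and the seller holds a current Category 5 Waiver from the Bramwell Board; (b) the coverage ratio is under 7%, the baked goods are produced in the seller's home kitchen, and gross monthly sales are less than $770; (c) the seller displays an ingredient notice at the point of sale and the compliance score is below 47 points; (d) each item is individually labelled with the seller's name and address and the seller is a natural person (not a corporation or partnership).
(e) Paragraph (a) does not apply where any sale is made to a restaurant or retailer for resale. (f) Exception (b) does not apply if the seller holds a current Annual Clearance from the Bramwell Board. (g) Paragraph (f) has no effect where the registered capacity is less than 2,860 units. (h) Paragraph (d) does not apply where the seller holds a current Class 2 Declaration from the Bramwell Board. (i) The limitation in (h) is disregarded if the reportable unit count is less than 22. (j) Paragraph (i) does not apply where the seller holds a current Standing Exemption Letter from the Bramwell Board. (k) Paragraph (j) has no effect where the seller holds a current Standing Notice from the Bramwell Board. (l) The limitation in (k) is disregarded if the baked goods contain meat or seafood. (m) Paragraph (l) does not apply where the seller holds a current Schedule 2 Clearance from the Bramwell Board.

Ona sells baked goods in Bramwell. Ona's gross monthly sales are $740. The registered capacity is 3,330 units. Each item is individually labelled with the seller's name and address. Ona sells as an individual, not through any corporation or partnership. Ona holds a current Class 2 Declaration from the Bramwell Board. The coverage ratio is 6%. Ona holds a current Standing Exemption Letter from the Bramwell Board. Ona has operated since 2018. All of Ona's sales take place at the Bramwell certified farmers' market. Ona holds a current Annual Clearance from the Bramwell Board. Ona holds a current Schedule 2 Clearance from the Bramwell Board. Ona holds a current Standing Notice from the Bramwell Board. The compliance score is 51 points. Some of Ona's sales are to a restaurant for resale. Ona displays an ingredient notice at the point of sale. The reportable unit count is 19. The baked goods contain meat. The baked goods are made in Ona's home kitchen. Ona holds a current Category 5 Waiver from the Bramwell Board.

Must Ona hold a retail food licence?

Exception (a): all sales are at a certified farmers' market; a current Category 5 Waiver is held — every condition holds. Turning to paragraph (e): (e) operates against (a): some sales are to a restaurant for resale. So (a) is unavailable.
Exception (b): the coverage ratio is 6%, under the 7% limit; the baked goods are home-kitchen produced; gross monthly sales are $740, less than the $770 limit — every condition holds. Turning to paragraphs (f)–(g): (f) operates against (b): a current Annual Clearance is held. (g) does not operate here (the registered capacity is 3,330 units, not less than 2,860 units), so (f) stands. (b) is therefore removed.
Exception (c) requires that the compliance score is below 47 points; but the compliance score is 51 points, not below 47 points, so (c) is unavailable.
Exception (d) is satisfied on its face — items are individually labelled; the seller is a natural person. As to paragraphs (h)–(m): (h) would limit (d) — a current Class 2 Declaration is held — but (i) sets (h) aside: (i) operates — the reportable unit count is 19, less than the 22 limit. (j) would limit (i) — a current Standing Exemption Letter is held — but (k) sets (j) aside: (k) operates against (j): a current Standing Notice is held. (l) would limit (k) — the baked goods contain meat — but (m) sets (l) aside: (m) operates against (l): a current Schedule 2 Clearance is held. Exception (d) stands.

No — exception (d) applies; Ona is not required to hold a retail food licence.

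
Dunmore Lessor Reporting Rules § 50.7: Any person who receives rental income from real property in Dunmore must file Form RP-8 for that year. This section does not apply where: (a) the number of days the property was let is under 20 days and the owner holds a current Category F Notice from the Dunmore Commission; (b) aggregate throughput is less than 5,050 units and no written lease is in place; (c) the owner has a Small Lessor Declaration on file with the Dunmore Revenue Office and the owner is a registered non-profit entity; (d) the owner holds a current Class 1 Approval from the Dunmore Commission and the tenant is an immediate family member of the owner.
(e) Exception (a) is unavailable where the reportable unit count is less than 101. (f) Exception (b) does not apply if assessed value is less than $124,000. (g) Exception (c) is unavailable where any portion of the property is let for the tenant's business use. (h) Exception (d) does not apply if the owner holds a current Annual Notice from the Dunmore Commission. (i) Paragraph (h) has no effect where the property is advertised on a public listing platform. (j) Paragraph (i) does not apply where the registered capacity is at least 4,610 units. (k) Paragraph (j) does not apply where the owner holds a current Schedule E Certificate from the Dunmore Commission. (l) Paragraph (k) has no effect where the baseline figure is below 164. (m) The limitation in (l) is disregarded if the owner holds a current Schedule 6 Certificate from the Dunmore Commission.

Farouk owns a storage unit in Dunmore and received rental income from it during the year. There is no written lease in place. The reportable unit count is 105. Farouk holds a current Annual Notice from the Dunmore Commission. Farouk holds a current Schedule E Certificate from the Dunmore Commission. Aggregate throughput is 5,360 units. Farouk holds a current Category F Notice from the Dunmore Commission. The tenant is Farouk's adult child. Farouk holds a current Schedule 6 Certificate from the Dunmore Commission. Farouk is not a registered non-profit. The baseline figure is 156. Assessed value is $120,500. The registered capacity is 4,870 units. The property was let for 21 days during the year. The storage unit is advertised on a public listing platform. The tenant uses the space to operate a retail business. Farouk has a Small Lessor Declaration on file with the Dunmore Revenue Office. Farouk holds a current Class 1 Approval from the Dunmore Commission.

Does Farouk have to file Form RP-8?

No — exception (d) applies; Farouk is not required to file Form RP-8.

Exception (a) does not apply: the number of days the property was let is 21 days, not under 20 days.
Exception (b) fails — aggregate throughput is 5,360 units, not less than 5,050 units.
Exception (c) does not apply: Farouk is not a registered non-profit.
Exception (d) is satisfied on its face — a current Class 1 Approval is held; the tenant is an immediate family member. Applying paragraphs (h)–(m): (h) would limit (d) — a current Annual Notice is held — but (i) sets (h) aside: (i) operates against (h): the property is publicly advertised. (j) operates (the registered capacity is 4,870 units, meeting the 4,610 units threshold), but yields to (k): (k) operates against (j): a current Schedule E Certificate is held. (l) would limit (k) — the baseline figure is 156, below the 164 limit — but (m) sets (l) aside: (m) operates against (l): a current Schedule 6 Certificate is held. (d) remains available.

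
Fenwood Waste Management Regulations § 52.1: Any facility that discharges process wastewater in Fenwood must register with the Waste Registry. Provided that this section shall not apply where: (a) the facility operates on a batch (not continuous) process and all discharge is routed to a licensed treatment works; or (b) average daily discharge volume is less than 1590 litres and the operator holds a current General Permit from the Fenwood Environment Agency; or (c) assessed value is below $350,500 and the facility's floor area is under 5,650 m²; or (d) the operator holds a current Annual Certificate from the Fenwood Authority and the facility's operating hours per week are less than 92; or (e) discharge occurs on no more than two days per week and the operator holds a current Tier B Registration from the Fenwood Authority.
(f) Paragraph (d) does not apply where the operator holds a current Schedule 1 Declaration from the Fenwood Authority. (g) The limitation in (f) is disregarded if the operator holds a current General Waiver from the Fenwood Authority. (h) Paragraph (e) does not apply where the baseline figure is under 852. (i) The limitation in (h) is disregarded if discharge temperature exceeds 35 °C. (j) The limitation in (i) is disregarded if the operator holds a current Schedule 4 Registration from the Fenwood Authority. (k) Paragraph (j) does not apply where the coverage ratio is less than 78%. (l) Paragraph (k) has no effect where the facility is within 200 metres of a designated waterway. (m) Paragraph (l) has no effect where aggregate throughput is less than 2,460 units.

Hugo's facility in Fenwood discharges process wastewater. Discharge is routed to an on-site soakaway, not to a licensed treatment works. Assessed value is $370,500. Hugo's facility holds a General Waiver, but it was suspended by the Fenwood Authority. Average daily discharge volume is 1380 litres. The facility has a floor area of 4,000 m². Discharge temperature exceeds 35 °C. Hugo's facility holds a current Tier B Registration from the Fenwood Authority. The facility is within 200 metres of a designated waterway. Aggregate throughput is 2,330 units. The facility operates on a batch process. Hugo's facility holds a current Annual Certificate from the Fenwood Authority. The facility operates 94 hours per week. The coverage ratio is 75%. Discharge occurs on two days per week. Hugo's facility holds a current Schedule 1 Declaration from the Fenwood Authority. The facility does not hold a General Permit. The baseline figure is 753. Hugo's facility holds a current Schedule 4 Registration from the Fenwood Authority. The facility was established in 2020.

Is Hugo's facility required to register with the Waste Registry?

No — exception (e) applies; Hugo's facility is not required to register with the Waste Registry.

Exception (a) fails — discharge is not routed to a licensed treatment works.
Exception (b) does not apply: no General Permit is held.
Exception (c) requires that assessed value is below $350,500; but assessed value is $370,500, not below $350,500, so (c) is unavailable.
Exception (d) does not apply: the facility's operating hours per week are 94, not less than 92.
Exception (e): discharge occurs on no more than two days per week; a current Tier B Registration is held — every condition holds. Considering the limiting provisions: (h) applies (the baseline figure is 753, under the 852 limit), but is displaced by (i): (i) is triggered — discharge temperature exceeds 35 °C. (j) is triggered (a current Schedule 4 Registration is held), but is overridden by (k): (k) operates against (j): the coverage ratio is 75%, less than the 78% limit. (l) operates (the facility is within 200 m of a designated waterway), but is displaced by (m): (m) operates against (l): aggregate throughput is 2,330 units, less than the 2,460 units limit. Exception (e) stands.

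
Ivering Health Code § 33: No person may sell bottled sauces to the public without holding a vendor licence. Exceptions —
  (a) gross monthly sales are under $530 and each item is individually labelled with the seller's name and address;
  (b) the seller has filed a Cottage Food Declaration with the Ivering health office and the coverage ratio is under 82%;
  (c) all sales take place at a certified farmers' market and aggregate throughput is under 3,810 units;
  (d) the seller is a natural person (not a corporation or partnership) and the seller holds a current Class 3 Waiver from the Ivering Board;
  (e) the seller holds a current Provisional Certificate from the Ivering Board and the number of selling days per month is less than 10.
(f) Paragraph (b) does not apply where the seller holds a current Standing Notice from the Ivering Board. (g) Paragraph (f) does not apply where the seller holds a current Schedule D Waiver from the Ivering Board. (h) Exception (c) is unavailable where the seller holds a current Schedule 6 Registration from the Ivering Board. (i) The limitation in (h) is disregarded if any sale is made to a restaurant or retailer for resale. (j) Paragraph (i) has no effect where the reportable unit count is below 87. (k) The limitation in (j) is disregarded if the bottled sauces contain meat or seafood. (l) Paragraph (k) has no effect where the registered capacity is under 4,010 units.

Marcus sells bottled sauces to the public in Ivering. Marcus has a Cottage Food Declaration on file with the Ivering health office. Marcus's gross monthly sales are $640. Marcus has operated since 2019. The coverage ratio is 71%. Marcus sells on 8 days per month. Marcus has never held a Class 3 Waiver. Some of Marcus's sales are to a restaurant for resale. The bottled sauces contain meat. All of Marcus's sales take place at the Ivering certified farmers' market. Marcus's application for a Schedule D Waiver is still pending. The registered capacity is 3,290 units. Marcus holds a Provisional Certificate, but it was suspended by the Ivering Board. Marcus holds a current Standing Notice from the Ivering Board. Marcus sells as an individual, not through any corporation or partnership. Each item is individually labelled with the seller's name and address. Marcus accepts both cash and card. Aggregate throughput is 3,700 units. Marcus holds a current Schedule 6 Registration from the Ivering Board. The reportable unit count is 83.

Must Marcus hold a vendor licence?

Exception (a) requires that gross monthly sales are under $530; but gross monthly sales are $640, not under $530, so (a) is unavailable.
Exception (b)'s conditions are all satisfied: a Cottage Food Declaration is on file; the coverage ratio is 71%, under the 82% limit. Turning to paragraphs (f)–(g): (f) operates against (b): a current Standing Notice is held. (g), which would lift (f), does not operate here — no current Schedule D Waiver is held. Exception (b) does not apply.
Exception (c): all sales are at a certified farmers' market; aggregate throughput is 3,700 units, under the 3,810 units limit — every condition holds. But applying paragraphs (h)–(l): (h) operates against (c): a current Schedule 6 Registration is held. (i) would limit (h) — some sales are to a restaurant for resale — but (j) sets (i) aside: (j) operates against (i): the reportable unit count is 83, below the 87 limit. (k) operates (the bottled sauces contain meat), but is overridden by (l): (l) operates against (k): the registered capacity is 3,290 units, under the 4,010 units limit. So (c) is unavailable.
Exception (d) requires that the seller holds a current Class 3 Waiver from the Ivering Board; but no current Class 3 Waiver is held, so (d) is unavailable.
Exception (e) requires that the seller holds a current Provisional Certificate from the Ivering Board; but no current Provisional Certificate is held, so (e) is unavailable.
No exception is made out. Marcus falls within the general rule.

Yes — Marcus must hold a vendor licence.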